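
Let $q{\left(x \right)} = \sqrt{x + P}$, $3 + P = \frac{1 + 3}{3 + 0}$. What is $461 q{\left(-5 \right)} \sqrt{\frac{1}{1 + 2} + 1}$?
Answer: $\frac{1844 i \sqrt{5}}{3} \approx 1374.4 i$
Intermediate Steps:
$P = - \frac{5}{3}$ ($P = -3 + \frac{1 + 3}{3 + 0} = -3 + \frac{4}{3} = - \frac{5}{3} \approx -1.6667$)
$q{\left(x \right)} = \sqrt{- \frac{5}{3} + x}$ ($q{\left(x \right)} = \sqrt{x - \frac{5}{3}} = \sqrt{- \frac{5}{3} + x}$)
$461 q{\left(-5 \right)} \sqrt{\frac{1}{1 + 2} + 1} = 461 \frac{\sqrt{-15 + 9 \left(-5\right)}}{3} \sqrt{\frac{1}{1 + 2} + 1} = 461 \frac{\sqrt{-15 - 45}}{3} \sqrt{\frac{1}{3} + 1} = 461 \frac{\sqrt{-60}}{3} \sqrt{\frac{1}{3} + 1} = 461 \frac{2 i \sqrt{15}}{3} \sqrt{\frac{4}{3}} = 461 \frac{2 i \sqrt{15}}{3} \frac{2 \sqrt{3}}{3} = 461 \frac{4 i \sqrt{5}}{3} = \frac{1844 i \sqrt{5}}{3}$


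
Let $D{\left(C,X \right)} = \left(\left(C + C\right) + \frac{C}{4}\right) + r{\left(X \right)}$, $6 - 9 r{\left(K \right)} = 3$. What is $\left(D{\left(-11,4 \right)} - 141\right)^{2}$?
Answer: $\frac{3940225}{144} \approx 27363.0$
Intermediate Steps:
$r{\left(K \right)} = \frac{1}{3}$ ($r{\left(K \right)} = \frac{2}{3} - \frac{1}{3} = \frac{1}{3}$)
$D{\left(C,X \right)} = \frac{1}{3} + \frac{9 C}{4}$ ($D{\left(C,X \right)} = \left(\left(C + C\right) + \frac{C}{4}\right) + \frac{1}{3} = \left(2 C + C \frac{1}{4}\right) + \frac{1}{3} = \left(2 C + \frac{C}{4}\right) + \frac{1}{3} = \frac{9 C}{4} + \frac{1}{3} = \frac{1}{3} + \frac{9 C}{4}$)
$\left(D{\left(-11,4 \right)} - 141\right)^{2} = \left(\left(\frac{1}{3} + \frac{9}{4} \left(-11\right)\right) - 141\right)^{2} = \left(\left(\frac{1}{3} - \frac{99}{4}\right) - 141\right)^{2} = \left(- \frac{293}{12} - 141\right)^{2} = \left(- \frac{1985}{12}\right)^{2} = \frac{3940225}{144}$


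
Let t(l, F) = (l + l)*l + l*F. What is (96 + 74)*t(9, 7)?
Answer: 38250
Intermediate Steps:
t(l, F) = 2*l² + F*l (t(l, F) = (2*l)*l + F*l = 2*l² + F*l)
(96 + 74)*t(9, 7) = (96 + 74)*(9*(7 + 2*9)) = 170*(9*(7 + 18)) = 170*(9*25) = 170*225 = 38250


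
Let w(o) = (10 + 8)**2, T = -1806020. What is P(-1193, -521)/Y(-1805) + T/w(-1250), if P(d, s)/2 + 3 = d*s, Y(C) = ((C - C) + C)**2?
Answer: -58836555461/10556001 ≈ -5573.8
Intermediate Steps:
w(o) = 324 (w(o) = 18**2 = 324)
Y(C) = C**2 (Y(C) = (0 + C)**2 = C**2)
P(d, s) = -6 + 2*d*s (P(d, s) = -6 + 2*(d*s) = -6 + 2*d*s)
P(-1193, -521)/Y(-1805) + T/w(-1250) = (-6 + 2*(-1193)*(-521))/((-1805)**2) - 1806020/324 = (-6 + 1243106)/3258025 - 1806020*1/324 = 1243100*(1/3258025) - 451505/81 = 49724/130321 - 451505/81 = -58836555461/10556001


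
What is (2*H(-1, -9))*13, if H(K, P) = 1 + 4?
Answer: 130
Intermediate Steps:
H(K, P) = 5
(2*H(-1, -9))*13 = (2*5)*13 = 10*13 = 130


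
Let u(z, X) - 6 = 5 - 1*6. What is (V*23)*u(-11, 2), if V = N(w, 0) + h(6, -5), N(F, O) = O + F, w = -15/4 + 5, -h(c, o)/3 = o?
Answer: 7475/4 ≈ 1868.8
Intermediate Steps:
h(c, o) = -3*o
u(z, X) = 5 (u(z, X) = 6 + (5 - 1*6) = 6 + (5 - 6) = 6 - 1 = 5)
w = 5/4 (w = -15/4 + 5 = 5/4 ≈ 1.2500)
N(F, O) = F + O
V = 65/4 (V = (5/4 + 0) - 3*(-5) = 5/4 + 15 = 65/4 ≈ 16.250)
(V*23)*u(-11, 2) = ((65/4)*23)*5 = (1495/4)*5 = 7475/4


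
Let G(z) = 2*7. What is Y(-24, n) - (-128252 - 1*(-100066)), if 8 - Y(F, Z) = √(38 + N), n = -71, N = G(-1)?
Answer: 28194 - 2*√13 ≈ 28187.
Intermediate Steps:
G(z) = 14
N = 14
Y(F, Z) = 8 - 2*√13 (Y(F, Z) = 8 - √(38 + 14) = 8 - √52 = 8 - 2*√13)
Y(-24, n) - (-128252 - 1*(-100066)) = (8 - 2*√13) - (-128252 - 1*(-100066)) = (8 - 2*√13) - (-128252 + 100066) = (8 - 2*√13) - 1*(-28186) = (8 - 2*√13) + 28186 = 28194 - 2*√13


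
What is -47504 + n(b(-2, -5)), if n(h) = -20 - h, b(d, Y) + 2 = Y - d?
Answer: -47519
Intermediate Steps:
b(d, Y) = -2 + Y - d (b(d, Y) = -2 + (Y - d) = -2 + Y - d)
-47504 + n(b(-2, -5)) = -47504 + (-20 - (-2 - 5 - 1*(-2))) = -47504 + (-20 - (-2 - 5 + 2)) = -47504 + (-20 - 1*(-5)) = -47504 + (-20 + 5) = -47504 - 15 = -47519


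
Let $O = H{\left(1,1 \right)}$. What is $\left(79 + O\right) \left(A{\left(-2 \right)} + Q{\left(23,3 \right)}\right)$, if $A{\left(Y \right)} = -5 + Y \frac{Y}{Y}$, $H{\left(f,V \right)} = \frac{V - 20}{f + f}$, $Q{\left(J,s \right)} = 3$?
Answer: $-278$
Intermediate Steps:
$H{\left(f,V \right)} = \frac{-20 + V}{2 f}$
$A{\left(Y \right)} = -5 + Y$ ($A{\left(Y \right)} = -5 + Y 1 = -5 + Y$)
$O = - \frac{19}{2}$ ($O = \frac{-20 + 1}{2 \cdot 1} = \frac{1}{2} \cdot 1 \left(-19\right) = - \frac{19}{2} \approx -9.5$)
$\left(79 + O\right) \left(A{\left(-2 \right)} + Q{\left(23,3 \right)}\right) = \left(79 - \frac{19}{2}\right) \left(\left(-5 - 2\right) + 3\right) = \frac{139 \left(-7 + 3\right)}{2} = \frac{139}{2} \left(-4\right) = -278$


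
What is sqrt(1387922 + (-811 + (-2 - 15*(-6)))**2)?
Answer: sqrt(1910651) ≈ 1382.3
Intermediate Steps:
sqrt(1387922 + (-811 + (-2 - 15*(-6)))**2) = sqrt(1387922 + (-811 + (-2 + 90))**2) = sqrt(1387922 + (-811 + 88)**2) = sqrt(1387922 + (-723)**2) = sqrt(1387922 + 522729) = sqrt(1910651)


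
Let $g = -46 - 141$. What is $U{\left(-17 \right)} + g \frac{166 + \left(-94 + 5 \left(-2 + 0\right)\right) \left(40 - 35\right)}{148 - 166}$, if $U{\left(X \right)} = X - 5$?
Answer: $- \frac{11099}{3} \approx -3699.7$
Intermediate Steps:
$U{\left(X \right)} = -5 + X$
$g = -187$
$U{\left(-17 \right)} + g \frac{166 + \left(-94 + 5 \left(-2 + 0\right)\right) \left(40 - 35\right)}{148 - 166} = \left(-5 - 17\right) - 187 \frac{166 + \left(-94 + 5 \left(-2 + 0\right)\right) \left(40 - 35\right)}{148 - 166} = -22 - 187 \frac{166 + \left(-94 + 5 \left(-2\right)\right) 5}{-18} = -22 - 187 \left(166 + \left(-94 - 10\right) 5\right) \left(- \frac{1}{18}\right) = -22 - 187 \left(166 - 520\right) \left(- \frac{1}{18}\right) = -22 - 187 \left(\left(-354\right) \left(- \frac{1}{18}\right)\right) = -22 - \frac{11033}{3} = - \frac{11099}{3}$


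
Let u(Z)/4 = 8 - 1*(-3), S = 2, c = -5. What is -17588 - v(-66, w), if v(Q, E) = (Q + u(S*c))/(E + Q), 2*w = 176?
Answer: -17587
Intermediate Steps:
w = 88 (w = (1/2)*176 = 88)
u(Z) = 44 (u(Z) = 4*(8 - 1*(-3)) = 4*(8 + 3) = 4*11 = 44)
v(Q, E) = (44 + Q)/(E + Q) (v(Q, E) = (Q + 44)/(E + Q) = (44 + Q)/(E + Q))
-17588 - v(-66, w) = -17588 - (44 - 66)/(88 - 66) = -17588 - (-22)/22 = -17588 - 1*(-1) = -17588 + 1 = -17587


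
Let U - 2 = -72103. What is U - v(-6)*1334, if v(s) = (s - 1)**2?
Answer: -137467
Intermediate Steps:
v(s) = (-1 + s)**2
U = -72101 (U = 2 - 72103 = -72101)
U - v(-6)*1334 = -72101 - (-1 - 6)**2*1334 = -72101 - (-7)**2*1334 = -72101 - 49*1334 = -72101 - 1*65366 = -72101 - 65366 = -137467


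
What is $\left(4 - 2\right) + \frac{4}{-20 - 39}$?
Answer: $\frac{114}{59} \approx 1.9322$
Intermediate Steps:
$\left(4 - 2\right) + \frac{4}{-20 - 39} = \left(4 - 2\right) + \frac{4}{-59} = 2 + 4 \left(- \frac{1}{59}\right) = 2 - \frac{4}{59} = \frac{114}{59}$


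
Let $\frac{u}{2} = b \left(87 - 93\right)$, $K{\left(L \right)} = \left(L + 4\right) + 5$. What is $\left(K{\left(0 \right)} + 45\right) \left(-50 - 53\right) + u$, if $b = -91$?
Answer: $-4470$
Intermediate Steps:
$K{\left(L \right)} = 9 + L$ ($K{\left(L \right)} = \left(4 + L\right) + 5 = 9 + L$)
$u = 1092$ ($u = 2 \left(- 91 \left(87 - 93\right)\right) = 2 \left(\left(-91\right) \left(-6\right)\right) = 2 \cdot 546 = 1092$)
$\left(K{\left(0 \right)} + 45\right) \left(-50 - 53\right) + u = \left(\left(9 + 0\right) + 45\right) \left(-50 - 53\right) + 1092 = \left(9 + 45\right) \left(-50 - 53\right) + 1092 = 54 \left(-103\right) + 1092 = -5562 + 1092 = -4470$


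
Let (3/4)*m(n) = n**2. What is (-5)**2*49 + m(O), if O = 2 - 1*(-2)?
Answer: 3739/3 ≈ 1246.3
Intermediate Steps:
O = 4 (O = 2 + 2 = 4)
m(n) = 4*n**2/3
(-5)**2*49 + m(O) = (-5)**2*49 + (4/3)*4**2 = 25*49 + (4/3)*16 = 1225 + 64/3 = 3739/3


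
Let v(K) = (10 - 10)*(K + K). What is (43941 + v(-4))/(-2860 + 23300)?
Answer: 43941/20440 ≈ 2.1498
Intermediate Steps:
v(K) = 0 (v(K) = 0*(2*K) = 0)
(43941 + v(-4))/(-2860 + 23300) = (43941 + 0)/(-2860 + 23300) = 43941/20440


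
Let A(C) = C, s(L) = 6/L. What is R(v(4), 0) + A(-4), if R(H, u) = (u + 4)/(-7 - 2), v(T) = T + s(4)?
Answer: -40/9 ≈ -4.4444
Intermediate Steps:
v(T) = 3/2 + T (v(T) = T + 6/4 = T + 6*(¼) = T + 3/2 = 3/2 + T)
R(H, u) = -4/9 - u/9 (R(H, u) = (4 + u)/(-9) = (4 + u)*(-⅑) = -4/9 - u/9)
R(v(4), 0) + A(-4) = (-4/9 - ⅑*0) - 4 = (-4/9 + 0) - 4 = -4/9 - 4 = -40/9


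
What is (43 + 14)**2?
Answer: 3249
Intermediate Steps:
(43 + 14)**2 = 57**2 = 3249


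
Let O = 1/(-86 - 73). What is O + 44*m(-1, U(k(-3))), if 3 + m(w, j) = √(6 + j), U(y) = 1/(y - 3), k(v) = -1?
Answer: -20989/159 + 22*√23 ≈ -26.498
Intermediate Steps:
U(y) = 1/(-3 + y)
m(w, j) = -3 + √(6 + j)
O = -1/159 (O = 1/(-159) = -1/159 ≈ -0.0062893)
O + 44*m(-1, U(k(-3))) = -1/159 + 44*(-3 + √(6 + 1/(-3 - 1))) = -1/159 + 44*(-3 + √(6 + 1/(-4))) = -1/159 + 44*(-3 + √(6 - ¼)) = -1/159 + 44*(-3 + √(23/4)) = -1/159 + 44*(-3 + √23/2) = -1/159 + (-132 + 22*√23) = -20989/159 + 22*√23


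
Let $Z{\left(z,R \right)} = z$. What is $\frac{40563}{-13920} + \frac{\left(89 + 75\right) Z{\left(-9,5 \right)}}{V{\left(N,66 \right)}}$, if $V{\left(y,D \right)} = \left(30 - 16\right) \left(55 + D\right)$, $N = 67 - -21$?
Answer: $- \frac{14876607}{3930080} \approx -3.7853$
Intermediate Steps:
$N = 88$ ($N = 67 + 21 = 88$)
$V{\left(y,D \right)} = 770 + 14 D$ ($V{\left(y,D \right)} = 14 \left(55 + D\right) = 770 + 14 D$)
$\frac{40563}{-13920} + \frac{\left(89 + 75\right) Z{\left(-9,5 \right)}}{V{\left(N,66 \right)}} = \frac{40563}{-13920} + \frac{\left(89 + 75\right) \left(-9\right)}{770 + 14 \cdot 66} = 40563 \left(- \frac{1}{13920}\right) + \frac{164 \left(-9\right)}{770 + 924} = - \frac{13521}{4640} - \frac{1476}{1694} = - \frac{13521}{4640} - \frac{738}{847} = - \frac{14876607}{3930080}$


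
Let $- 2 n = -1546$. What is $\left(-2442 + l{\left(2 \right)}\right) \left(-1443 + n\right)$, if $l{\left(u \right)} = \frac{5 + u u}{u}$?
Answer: $1633125$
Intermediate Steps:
$n = 773$ ($n = \left(- \frac{1}{2}\right) \left(-1546\right) = 773$)
$l{\left(u \right)} = \frac{5 + u^{2}}{u}$
$\left(-2442 + l{\left(2 \right)}\right) \left(-1443 + n\right) = \left(-2442 + \left(2 + \frac{5}{2}\right)\right) \left(-1443 + 773\right) = \left(-2442 + \left(2 + 5 \cdot \frac{1}{2}\right)\right) \left(-670\right) = \left(-2442 + \left(2 + \frac{5}{2}\right)\right) \left(-670\right) = \left(-2442 + \frac{9}{2}\right) \left(-670\right) = \left(- \frac{4875}{2}\right) \left(-670\right) = 1633125$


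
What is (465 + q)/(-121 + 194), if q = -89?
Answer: 376/73 ≈ 5.1507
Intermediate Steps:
(465 + q)/(-121 + 194) = (465 - 89)/(-121 + 194) = 376/73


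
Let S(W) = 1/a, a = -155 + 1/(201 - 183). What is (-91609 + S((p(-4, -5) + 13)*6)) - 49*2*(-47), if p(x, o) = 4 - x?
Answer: -242651385/2789 ≈ -87003.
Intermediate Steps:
a = -2789/18 (a = -155 + 1/18 = -2789/18 ≈ -154.94)
S(W) = -18/2789 (S(W) = 1/(-2789/18) = -18/2789)
(-91609 + S((p(-4, -5) + 13)*6)) - 49*2*(-47) = (-91609 - 18/2789) - 49*2*(-47) = -255497519/2789 - 98*(-47) = -255497519/2789 + 4606 = -242651385/2789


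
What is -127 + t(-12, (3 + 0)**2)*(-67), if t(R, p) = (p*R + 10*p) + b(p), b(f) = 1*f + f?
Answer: -127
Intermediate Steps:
b(f) = 2*f (b(f) = f + f = 2*f)
t(R, p) = 12*p + R*p (t(R, p) = (p*R + 10*p) + 2*p = (R*p + 10*p) + 2*p = (10*p + R*p) + 2*p = 12*p + R*p)
-127 + t(-12, (3 + 0)**2)*(-67) = -127 + ((3 + 0)**2*(12 - 12))*(-67) = -127 + (3**2*0)*(-67) = -127 + (9*0)*(-67) = -127 + 0*(-67) = -127 + 0 = -127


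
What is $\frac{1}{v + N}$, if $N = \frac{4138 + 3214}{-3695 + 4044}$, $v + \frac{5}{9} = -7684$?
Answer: $- \frac{3141}{24071021} \approx -0.00013049$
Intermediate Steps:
$v = - \frac{69161}{9}$ ($v = - \frac{5}{9} - 7684 = - \frac{69161}{9} \approx -7684.6$)
$N = \frac{7352}{349} \approx 21.066$
$\frac{1}{v + N} = \frac{1}{- \frac{69161}{9} + \frac{7352}{349}} = \frac{1}{- \frac{24071021}{3141}} = - \frac{3141}{24071021}$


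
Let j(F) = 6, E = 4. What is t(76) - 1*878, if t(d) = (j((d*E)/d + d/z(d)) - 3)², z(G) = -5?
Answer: -869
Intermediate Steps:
t(d) = 9 (t(d) = (6 - 3)² = 3² = 9)
t(76) - 1*878 = 9 - 1*878 = 9 - 878 = -869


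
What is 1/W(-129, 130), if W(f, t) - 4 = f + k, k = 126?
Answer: 1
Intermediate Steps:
W(f, t) = 130 + f (W(f, t) = 4 + (f + 126) = 4 + (126 + f) = 130 + f)
1/W(-129, 130) = 1/(130 - 129) = 1/1 = 1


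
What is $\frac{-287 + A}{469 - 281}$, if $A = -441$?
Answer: $- \frac{182}{47} \approx -3.8723$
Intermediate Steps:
$\frac{-287 + A}{469 - 281} = \frac{-287 - 441}{469 - 281} = - \frac{728}{188} = \left(-728\right) \frac{1}{188} = - \frac{182}{47}$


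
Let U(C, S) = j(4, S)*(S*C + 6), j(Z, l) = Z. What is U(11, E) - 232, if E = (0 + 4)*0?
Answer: -208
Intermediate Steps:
E = 0 (E = 4*0 = 0)
U(C, S) = 24 + 4*C*S (U(C, S) = 4*(S*C + 6) = 4*(C*S + 6) = 4*(6 + C*S) = 24 + 4*C*S)
U(11, E) - 232 = (24 + 4*11*0) - 232 = (24 + 0) - 232 = 24 - 232 = -208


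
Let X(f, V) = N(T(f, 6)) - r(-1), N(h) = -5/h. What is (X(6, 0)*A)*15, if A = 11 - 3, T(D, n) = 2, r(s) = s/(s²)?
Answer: -180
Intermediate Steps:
r(s) = 1/s (r(s) = s/s² = 1/s)
X(f, V) = -3/2 (X(f, V) = -5/2 - 1/(-1) = -5*½ - 1*(-1) = -5/2 + 1 = -3/2)
A = 8
(X(6, 0)*A)*15 = -3/2*8*15 = -12*15 = -180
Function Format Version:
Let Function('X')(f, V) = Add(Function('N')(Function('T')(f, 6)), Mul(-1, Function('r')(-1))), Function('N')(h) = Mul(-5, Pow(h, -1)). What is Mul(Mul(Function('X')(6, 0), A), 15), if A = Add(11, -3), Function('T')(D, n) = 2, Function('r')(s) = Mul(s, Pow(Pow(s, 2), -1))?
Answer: -180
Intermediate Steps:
Function('r')(s) = Pow(s, -1) (Function('r')(s) = Mul(s, Pow(s, -2)) = Pow(s, -1))
Function('X')(f, V) = Rational(-3, 2) (Function('X')(f, V) = Add(Mul(-5, Pow(2, -1)), Mul(-1, Pow(-1, -1))) = Add(Mul(-5, Rational(1, 2)), Mul(-1, -1)) = Add(Rational(-5, 2), 1) = Rational(-3, 2))
A = 8
Mul(Mul(Function('X')(6, 0), A), 15) = Mul(Mul(Rational(-3, 2), 8), 15) = Mul(-12, 15) = -180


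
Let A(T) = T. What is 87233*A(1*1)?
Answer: 87233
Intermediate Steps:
87233*A(1*1) = 87233*(1*1) = 87233*1 = 87233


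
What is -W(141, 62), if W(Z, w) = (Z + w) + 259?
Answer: -462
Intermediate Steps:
W(Z, w) = 259 + Z + w
-W(141, 62) = -(259 + 141 + 62) = -1*462 = -462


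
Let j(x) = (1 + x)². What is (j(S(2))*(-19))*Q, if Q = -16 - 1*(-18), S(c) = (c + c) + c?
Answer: -1862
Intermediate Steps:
S(c) = 3*c (S(c) = 2*c + c = 3*c)
Q = 2 (Q = -16 + 18 = 2)
(j(S(2))*(-19))*Q = ((1 + 3*2)²*(-19))*2 = ((1 + 6)²*(-19))*2 = (7²*(-19))*2 = (49*(-19))*2 = -931*2 = -1862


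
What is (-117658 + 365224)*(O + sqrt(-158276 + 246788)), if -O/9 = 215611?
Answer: -480401575434 + 1980528*sqrt(1383) ≈ -4.8033e+11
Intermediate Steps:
O = -1940499 (O = -9*215611 = -1940499)
(-117658 + 365224)*(O + sqrt(-158276 + 246788)) = (-117658 + 365224)*(-1940499 + sqrt(-158276 + 246788)) = 247566*(-1940499 + sqrt(88512)) = 247566*(-1940499 + 8*sqrt(1383)) = -480401575434 + 1980528*sqrt(1383)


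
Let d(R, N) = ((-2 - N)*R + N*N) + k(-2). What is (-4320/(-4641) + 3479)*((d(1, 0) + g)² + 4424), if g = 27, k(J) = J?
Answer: 2051095593/119 ≈ 1.7236e+7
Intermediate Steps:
d(R, N) = -2 + N² + R*(-2 - N) (d(R, N) = ((-2 - N)*R + N*N) - 2 = (R*(-2 - N) + N²) - 2 = (N² + R*(-2 - N)) - 2 = -2 + N² + R*(-2 - N))
(-4320/(-4641) + 3479)*((d(1, 0) + g)² + 4424) = (-4320/(-4641) + 3479)*(((-2 + 0² - 2*1 - 1*0*1) + 27)² + 4424) = (-4320*(-1/4641) + 3479)*(((-2 + 0 - 2 + 0) + 27)² + 4424) = (1440/1547 + 3479)*((-4 + 27)² + 4424) = 5383453*(23² + 4424)/1547 = 5383453*(529 + 4424)/1547 = (5383453/1547)*4953 = 2051095593/119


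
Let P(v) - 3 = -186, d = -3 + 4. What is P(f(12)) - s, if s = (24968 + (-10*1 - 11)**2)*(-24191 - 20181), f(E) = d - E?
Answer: 1127447965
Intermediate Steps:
d = 1
f(E) = 1 - E
P(v) = -183 (P(v) = 3 - 186 = -183)
s = -1127448148 (s = (24968 + (-10 - 11)**2)*(-44372) = (24968 + (-21)**2)*(-44372) = (24968 + 441)*(-44372) = 25409*(-44372) = -1127448148)
P(f(12)) - s = -183 - 1*(-1127448148) = -183 + 1127448148 = 1127447965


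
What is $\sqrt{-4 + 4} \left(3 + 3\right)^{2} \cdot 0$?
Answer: $0$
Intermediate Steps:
$\sqrt{-4 + 4} \left(3 + 3\right)^{2} \cdot 0 = \sqrt{0} \cdot 6^{2} \cdot 0 = 0 \cdot 36 \cdot 0 = 0 \cdot 0 = 0$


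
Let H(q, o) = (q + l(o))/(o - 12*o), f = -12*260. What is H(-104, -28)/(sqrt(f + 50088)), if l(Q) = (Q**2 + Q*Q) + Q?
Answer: 359*sqrt(11742)/1808268 ≈ 0.021513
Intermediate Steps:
l(Q) = Q + 2*Q**2 (l(Q) = (Q**2 + Q**2) + Q = 2*Q**2 + Q = Q + 2*Q**2)
f = -3120
H(q, o) = -(q + o*(1 + 2*o))/(11*o) (H(q, o) = (q + o*(1 + 2*o))/(o - 12*o) = (q + o*(1 + 2*o))/((-11*o)) = (q + o*(1 + 2*o))*(-1/(11*o)) = -(q + o*(1 + 2*o))/(11*o))
H(-104, -28)/(sqrt(f + 50088)) = ((1/11)*(-1*(-104) - 1*(-28)*(1 + 2*(-28)))/(-28))/(sqrt(-3120 + 50088)) = ((1/11)*(-1/28)*(104 - 1*(-28)*(1 - 56)))/(sqrt(46968)) = ((1/11)*(-1/28)*(104 - 1*(-28)*(-55)))/((2*sqrt(11742))) = ((1/11)*(-1/28)*(104 - 1540))*(sqrt(11742)/23484) = ((1/11)*(-1/28)*(-1436))*(sqrt(11742)/23484) = 359*(sqrt(11742)/23484)/77 = 359*sqrt(11742)/1808268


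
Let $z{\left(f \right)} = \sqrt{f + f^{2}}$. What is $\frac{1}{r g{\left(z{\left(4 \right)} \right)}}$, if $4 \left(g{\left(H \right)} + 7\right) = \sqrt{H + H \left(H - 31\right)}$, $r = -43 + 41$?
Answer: $\frac{1}{2 \left(7 - \frac{i \sqrt{2} \sqrt[4]{5} \sqrt{30 - 2 \sqrt{5}}}{4}\right)} \approx 0.062349 + 0.023792 i$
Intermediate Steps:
$r = -2$
$g{\left(H \right)} = -7 + \frac{\sqrt{H + H \left(-31 + H\right)}}{4}$ ($g{\left(H \right)} = -7 + \frac{\sqrt{H + H \left(H - 31\right)}}{4} = -7 + \frac{\sqrt{H + H \left(-31 + H\right)}}{4}$)
$\frac{1}{r g{\left(z{\left(4 \right)} \right)}} = \frac{1}{\left(-2\right) \left(-7 + \frac{\sqrt{\sqrt{4 \left(1 + 4\right)} \left(-30 + \sqrt{4 \left(1 + 4\right)}\right)}}{4}\right)} = \frac{1}{\left(-2\right) \left(-7 + \frac{\sqrt{\sqrt{4 \cdot 5} \left(-30 + \sqrt{4 \cdot 5}\right)}}{4}\right)} = \frac{1}{\left(-2\right) \left(-7 + \frac{\sqrt{\sqrt{20} \left(-30 + \sqrt{20}\right)}}{4}\right)} = \frac{1}{\left(-2\right) \left(-7 + \frac{\sqrt{2 \sqrt{5} \left(-30 + 2 \sqrt{5}\right)}}{4}\right)} = \frac{1}{\left(-2\right) \left(-7 + \frac{\sqrt{2} \sqrt[4]{5} \sqrt{-30 + 2 \sqrt{5}}}{4}\right)} = \frac{1}{14 - \frac{\sqrt{2} \sqrt[4]{5} \sqrt{-30 + 2 \sqrt{5}}}{2}}$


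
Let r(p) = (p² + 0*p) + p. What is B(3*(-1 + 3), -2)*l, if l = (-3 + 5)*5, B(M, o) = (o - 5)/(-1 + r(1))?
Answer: -70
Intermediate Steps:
r(p) = p + p² (r(p) = (p² + 0) + p = p² + p = p + p²)
B(M, o) = -5 + o (B(M, o) = (o - 5)/(-1 + 1*(1 + 1)) = (-5 + o)/(-1 + 1*2) = (-5 + o)/(-1 + 2) = (-5 + o)/1 = (-5 + o)*1 = -5 + o)
l = 10 (l = 2*5 = 10)
B(3*(-1 + 3), -2)*l = (-5 - 2)*10 = -7*10 = -70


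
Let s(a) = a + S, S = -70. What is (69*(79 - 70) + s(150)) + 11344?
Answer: 12045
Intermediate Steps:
s(a) = -70 + a (s(a) = a - 70 = -70 + a)
(69*(79 - 70) + s(150)) + 11344 = (69*(79 - 70) + (-70 + 150)) + 11344 = (69*9 + 80) + 11344 = (621 + 80) + 11344 = 701 + 11344 = 12045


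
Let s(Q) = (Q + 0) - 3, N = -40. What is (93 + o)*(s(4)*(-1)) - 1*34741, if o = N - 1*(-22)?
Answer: -34816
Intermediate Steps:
o = -18 (o = -40 - 1*(-22) = -40 + 22 = -18)
s(Q) = -3 + Q (s(Q) = Q - 3 = -3 + Q)
(93 + o)*(s(4)*(-1)) - 1*34741 = (93 - 18)*((-3 + 4)*(-1)) - 1*34741 = 75*(1*(-1)) - 34741 = 75*(-1) - 34741 = -75 - 34741 = -34816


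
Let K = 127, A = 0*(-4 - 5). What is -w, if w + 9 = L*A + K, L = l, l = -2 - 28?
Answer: -118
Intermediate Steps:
l = -30
A = 0 (A = 0*(-9) = 0)
L = -30
w = 118 (w = -9 + (-30*0 + 127) = -9 + (0 + 127) = -9 + 127 = 118)
-w = -1*118 = -118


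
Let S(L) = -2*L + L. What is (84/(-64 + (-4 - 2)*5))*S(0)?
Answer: 0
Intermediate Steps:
S(L) = -L
(84/(-64 + (-4 - 2)*5))*S(0) = (84/(-64 + (-4 - 2)*5))*(-1*0) = (84/(-64 - 6*5))*0 = (84/(-64 - 30))*0 = (84/(-94))*0 = -1/94*84*0 = -42/47*0 = 0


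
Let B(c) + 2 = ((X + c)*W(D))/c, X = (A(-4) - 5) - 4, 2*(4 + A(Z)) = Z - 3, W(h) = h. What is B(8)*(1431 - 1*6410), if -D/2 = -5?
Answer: 502879/8 ≈ 62860.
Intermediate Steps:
D = 10 (D = -2*(-5) = 10)
A(Z) = -11/2 + Z/2 (A(Z) = -4 + (Z - 3)/2 = -4 + (-3 + Z)/2 = -4 + (-3/2 + Z/2) = -11/2 + Z/2)
X = -33/2 (X = ((-11/2 + (1/2)*(-4)) - 5) - 4 = ((-11/2 - 2) - 5) - 4 = (-15/2 - 5) - 4 = -25/2 - 4 = -33/2 ≈ -16.500)
B(c) = -2 + (-165 + 10*c)/c (B(c) = -2 + ((-33/2 + c)*10)/c = -2 + (-165 + 10*c)/c)
B(8)*(1431 - 1*6410) = (8 - 165/8)*(1431 - 1*6410) = (8 - 165*1/8)*(1431 - 6410) = (8 - 165/8)*(-4979) = -101/8*(-4979) = 502879/8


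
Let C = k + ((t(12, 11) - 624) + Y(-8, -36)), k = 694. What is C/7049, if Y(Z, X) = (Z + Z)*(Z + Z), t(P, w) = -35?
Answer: 291/7049 ≈ 0.041282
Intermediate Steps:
Y(Z, X) = 4*Z**2 (Y(Z, X) = (2*Z)*(2*Z) = 4*Z**2)
C = 291 (C = 694 + ((-35 - 624) + 4*(-8)**2) = 694 + (-659 + 4*64) = 694 + (-659 + 256) = 694 - 403 = 291)
C/7049 = 291/7049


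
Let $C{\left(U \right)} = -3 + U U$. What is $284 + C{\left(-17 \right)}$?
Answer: $570$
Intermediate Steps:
$C{\left(U \right)} = -3 + U^{2}$
$284 + C{\left(-17 \right)} = 284 - \left(3 - \left(-17\right)^{2}\right) = 284 + \left(-3 + 289\right) = 284 + 286 = 570$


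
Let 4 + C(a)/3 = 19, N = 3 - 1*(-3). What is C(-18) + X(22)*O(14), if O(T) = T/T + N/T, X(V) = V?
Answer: 535/7 ≈ 76.429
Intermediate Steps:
N = 6 (N = 3 + 3 = 6)
C(a) = 45 (C(a) = -12 + 3*19 = -12 + 57 = 45)
O(T) = 1 + 6/T (O(T) = T/T + 6/T = 1 + 6/T)
C(-18) + X(22)*O(14) = 45 + 22*((6 + 14)/14) = 45 + 22*((1/14)*20) = 45 + 22*(10/7) = 45 + 220/7 = 535/7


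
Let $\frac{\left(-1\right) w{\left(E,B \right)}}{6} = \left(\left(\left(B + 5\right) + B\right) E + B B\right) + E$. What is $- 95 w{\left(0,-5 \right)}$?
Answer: $14250$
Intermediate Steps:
$w{\left(E,B \right)} = - 6 E - 6 B^{2} - 6 E \left(5 + 2 B\right)$ ($w{\left(E,B \right)} = - 6 \left(\left(\left(\left(B + 5\right) + B\right) E + B B\right) + E\right) = - 6 \left(\left(\left(\left(5 + B\right) + B\right) E + B^{2}\right) + E\right) = - 6 \left(\left(\left(5 + 2 B\right) E + B^{2}\right) + E\right) = - 6 \left(\left(E \left(5 + 2 B\right) + B^{2}\right) + E\right) = - 6 \left(\left(B^{2} + E \left(5 + 2 B\right)\right) + E\right) = - 6 \left(E + B^{2} + E \left(5 + 2 B\right)\right) = - 6 E - 6 B^{2} - 6 E \left(5 + 2 B\right)$)
$- 95 w{\left(0,-5 \right)} = - 95 \left(\left(-36\right) 0 - 6 \left(-5\right)^{2} - \left(-60\right) 0\right) = - 95 \left(0 - 150 + 0\right) = \left(-95\right) \left(-150\right) = 14250$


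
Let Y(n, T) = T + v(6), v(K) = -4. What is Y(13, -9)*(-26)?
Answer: 338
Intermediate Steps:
Y(n, T) = -4 + T (Y(n, T) = T - 4 = -4 + T)
Y(13, -9)*(-26) = (-4 - 9)*(-26) = -13*(-26) = 338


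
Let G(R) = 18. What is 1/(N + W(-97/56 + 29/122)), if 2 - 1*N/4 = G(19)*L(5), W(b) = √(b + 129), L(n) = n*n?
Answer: -6121472/10969242265 - 2*√371967386/10969242265 ≈ -0.00056157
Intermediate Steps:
L(n) = n²
W(b) = √(129 + b)
N = -1792 (N = 8 - 72*5² = 8 - 72*25 = 8 - 4*450 = 8 - 1800 = -1792)
1/(N + W(-97/56 + 29/122)) = 1/(-1792 + √(129 + (-97/56 + 29/122))) = 1/(-1792 + √(129 - 5105/3416)) = 1/(-1792 + √(435559/3416)) = 1/(-1792 + √371967386/1708)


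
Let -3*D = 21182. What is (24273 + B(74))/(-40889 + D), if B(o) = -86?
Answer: -57/113 ≈ -0.50443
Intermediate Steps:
D = -21182/3 (D = -1/3*21182 = -21182/3 ≈ -7060.7)
(24273 + B(74))/(-40889 + D) = (24273 - 86)/(-40889 - 21182/3) = 24187/(-143849/3) = 24187*(-3/143849) = -57/113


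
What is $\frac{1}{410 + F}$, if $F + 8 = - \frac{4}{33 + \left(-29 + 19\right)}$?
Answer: $\frac{23}{9242} \approx 0.0024886$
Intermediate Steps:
$F = - \frac{188}{23}$ ($F = -8 - \frac{4}{33 + \left(-29 + 19\right)} = -8 - \frac{4}{33 - 10} = -8 - \frac{4}{23} = - \frac{188}{23} \approx -8.1739$)
$\frac{1}{410 + F} = \frac{1}{410 - \frac{188}{23}} = \frac{1}{\frac{9242}{23}} = \frac{23}{9242}$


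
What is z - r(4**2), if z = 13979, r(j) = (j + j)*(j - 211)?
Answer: 20219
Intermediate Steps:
r(j) = 2*j*(-211 + j) (r(j) = (2*j)*(-211 + j) = 2*j*(-211 + j))
z - r(4**2) = 13979 - 2*4**2*(-211 + 4**2) = 13979 - 2*16*(-211 + 16) = 13979 - 2*16*(-195) = 13979 - 1*(-6240) = 13979 + 6240 = 20219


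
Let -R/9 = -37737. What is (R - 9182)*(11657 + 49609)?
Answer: 20245410966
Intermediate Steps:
R = 339633 (R = -9*(-37737) = 339633)
(R - 9182)*(11657 + 49609) = (339633 - 9182)*(11657 + 49609) = 330451*61266 = 20245410966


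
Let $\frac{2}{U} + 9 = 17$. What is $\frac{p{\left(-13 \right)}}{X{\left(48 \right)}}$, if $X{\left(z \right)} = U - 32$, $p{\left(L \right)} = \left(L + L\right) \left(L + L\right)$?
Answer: $- \frac{2704}{127} \approx -21.291$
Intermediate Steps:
$U = \frac{1}{4}$ ($U = \frac{2}{-9 + 17} = \frac{2}{8} = 2 \cdot \frac{1}{8} = \frac{1}{4} \approx 0.25$)
$p{\left(L \right)} = 4 L^{2}$ ($p{\left(L \right)} = 2 L 2 L = 4 L^{2}$)
$X{\left(z \right)} = - \frac{127}{4}$ ($X{\left(z \right)} = \frac{1}{4} - 32 = - \frac{127}{4}$)
$\frac{p{\left(-13 \right)}}{X{\left(48 \right)}} = \frac{4 \left(-13\right)^{2}}{- \frac{127}{4}} = 4 \cdot 169 \left(- \frac{4}{127}\right) = 676 \left(- \frac{4}{127}\right) = - \frac{2704}{127}$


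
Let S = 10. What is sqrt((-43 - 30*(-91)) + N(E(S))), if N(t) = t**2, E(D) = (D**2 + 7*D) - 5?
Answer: 2*sqrt(7478) ≈ 172.95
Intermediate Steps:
E(D) = -5 + D**2 + 7*D
sqrt((-43 - 30*(-91)) + N(E(S))) = sqrt((-43 - 30*(-91)) + (-5 + 10**2 + 7*10)**2) = sqrt((-43 + 2730) + (-5 + 100 + 70)**2) = sqrt(2687 + 165**2) = sqrt(2687 + 27225) = sqrt(29912) = 2*sqrt(7478)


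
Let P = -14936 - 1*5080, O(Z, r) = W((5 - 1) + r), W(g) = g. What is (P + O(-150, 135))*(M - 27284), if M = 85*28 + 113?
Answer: 492770707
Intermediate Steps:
O(Z, r) = 4 + r (O(Z, r) = (5 - 1) + r = 4 + r)
M = 2493 (M = 2380 + 113 = 2493)
P = -20016 (P = -14936 - 5080 = -20016)
(P + O(-150, 135))*(M - 27284) = (-20016 + (4 + 135))*(2493 - 27284) = (-20016 + 139)*(-24791) = -19877*(-24791) = 492770707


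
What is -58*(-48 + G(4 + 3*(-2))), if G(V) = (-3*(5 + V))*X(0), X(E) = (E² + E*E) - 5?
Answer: 174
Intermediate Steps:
X(E) = -5 + 2*E² (X(E) = (E² + E²) - 5 = 2*E² - 5 = -5 + 2*E²)
G(V) = 75 + 15*V (G(V) = (-3*(5 + V))*(-5 + 2*0²) = (-15 - 3*V)*(-5 + 2*0) = (-15 - 3*V)*(-5 + 0) = (-15 - 3*V)*(-5) = 75 + 15*V)
-58*(-48 + G(4 + 3*(-2))) = -58*(-48 + (75 + 15*(4 + 3*(-2)))) = -58*(-48 + (75 + 15*(4 - 6))) = -58*(-48 + (75 + 15*(-2))) = -58*(-48 + (75 - 30)) = -58*(-48 + 45) = -58*(-3) = 174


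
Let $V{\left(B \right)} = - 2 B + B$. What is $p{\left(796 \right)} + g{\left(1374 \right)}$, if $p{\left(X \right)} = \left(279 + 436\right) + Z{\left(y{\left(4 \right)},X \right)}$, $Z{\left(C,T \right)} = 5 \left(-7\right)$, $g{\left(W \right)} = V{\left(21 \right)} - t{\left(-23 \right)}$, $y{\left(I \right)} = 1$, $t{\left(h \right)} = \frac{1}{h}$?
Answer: $\frac{15158}{23} \approx 659.04$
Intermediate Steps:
$V{\left(B \right)} = - B$
$g{\left(W \right)} = - \frac{482}{23}$ ($g{\left(W \right)} = \left(-1\right) 21 - \frac{1}{-23} = -21 - - \frac{1}{23} = -21 + \frac{1}{23} = - \frac{482}{23}$)
$Z{\left(C,T \right)} = -35$
$p{\left(X \right)} = 680$ ($p{\left(X \right)} = \left(279 + 436\right) - 35 = 715 - 35 = 680$)
$p{\left(796 \right)} + g{\left(1374 \right)} = 680 - \frac{482}{23} = \frac{15158}{23}$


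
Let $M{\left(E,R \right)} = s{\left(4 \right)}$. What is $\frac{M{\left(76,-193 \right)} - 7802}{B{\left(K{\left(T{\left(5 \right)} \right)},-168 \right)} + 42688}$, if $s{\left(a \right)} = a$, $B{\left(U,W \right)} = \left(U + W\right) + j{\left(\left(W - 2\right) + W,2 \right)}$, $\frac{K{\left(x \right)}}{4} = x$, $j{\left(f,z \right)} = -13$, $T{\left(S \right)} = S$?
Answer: $- \frac{7798}{42527} \approx -0.18337$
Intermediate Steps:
$K{\left(x \right)} = 4 x$
$B{\left(U,W \right)} = -13 + U + W$ ($B{\left(U,W \right)} = \left(U + W\right) - 13 = -13 + U + W$)
$M{\left(E,R \right)} = 4$
$\frac{M{\left(76,-193 \right)} - 7802}{B{\left(K{\left(T{\left(5 \right)} \right)},-168 \right)} + 42688} = \frac{4 - 7802}{\left(-13 + 4 \cdot 5 - 168\right) + 42688} = - \frac{7798}{\left(-13 + 20 - 168\right) + 42688} = - \frac{7798}{-161 + 42688} = - \frac{7798}{42527}$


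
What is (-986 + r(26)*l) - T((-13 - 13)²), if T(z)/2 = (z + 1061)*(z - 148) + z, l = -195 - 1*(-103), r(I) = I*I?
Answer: -1898802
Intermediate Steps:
r(I) = I²
l = -92 (l = -195 + 103 = -92)
T(z) = 2*z + 2*(-148 + z)*(1061 + z) (T(z) = 2*((z + 1061)*(z - 148) + z) = 2*((1061 + z)*(-148 + z) + z) = 2*((-148 + z)*(1061 + z) + z) = 2*(z + (-148 + z)*(1061 + z)) = 2*z + 2*(-148 + z)*(1061 + z))
(-986 + r(26)*l) - T((-13 - 13)²) = (-986 + 26²*(-92)) - (-314056 + 2*((-13 - 13)²)² + 1828*(-13 - 13)²) = (-986 + 676*(-92)) - (-314056 + 2*((-26)²)² + 1828*(-26)²) = (-986 - 62192) - (-314056 + 2*676² + 1828*676) = -63178 - (-314056 + 2*456976 + 1235728) = -63178 - (-314056 + 913952 + 1235728) = -63178 - 1*1835624 = -63178 - 1835624 = -1898802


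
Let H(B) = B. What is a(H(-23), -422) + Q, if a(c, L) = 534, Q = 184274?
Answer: 184808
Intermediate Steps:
a(H(-23), -422) + Q = 534 + 184274 = 184808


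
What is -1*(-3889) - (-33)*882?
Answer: 32995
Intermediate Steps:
-1*(-3889) - (-33)*882 = 3889 - 1*(-29106) = 3889 + 29106 = 32995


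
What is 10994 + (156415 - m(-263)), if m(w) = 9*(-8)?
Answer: 167481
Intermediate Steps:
m(w) = -72
10994 + (156415 - m(-263)) = 10994 + (156415 - 1*(-72)) = 10994 + (156415 + 72) = 10994 + 156487 = 167481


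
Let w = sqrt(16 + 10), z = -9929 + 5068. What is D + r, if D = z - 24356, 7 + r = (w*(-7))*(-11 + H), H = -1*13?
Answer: -29224 + 168*sqrt(26) ≈ -28367.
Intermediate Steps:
z = -4861
H = -13
w = sqrt(26) ≈ 5.0990
r = -7 + 168*sqrt(26) (r = -7 + (sqrt(26)*(-7))*(-11 - 13) = -7 - 7*sqrt(26)*(-24) = -7 + 168*sqrt(26) ≈ 849.63)
D = -29217 (D = -4861 - 24356 = -29217)
D + r = -29217 + (-7 + 168*sqrt(26)) = -29224 + 168*sqrt(26)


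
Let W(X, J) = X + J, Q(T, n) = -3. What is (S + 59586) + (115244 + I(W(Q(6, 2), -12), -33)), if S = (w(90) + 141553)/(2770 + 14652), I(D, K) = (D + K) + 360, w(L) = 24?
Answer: 98434371/562 ≈ 1.7515e+5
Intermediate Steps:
W(X, J) = J + X
I(D, K) = 360 + D + K
S = 4567/562 (S = (24 + 141553)/(2770 + 14652) = 141577/17422 = 141577*(1/17422) = 4567/562 ≈ 8.1263)
(S + 59586) + (115244 + I(W(Q(6, 2), -12), -33)) = (4567/562 + 59586) + (115244 + (360 + (-12 - 3) - 33)) = 33491899/562 + (115244 + (360 - 15 - 33)) = 33491899/562 + (115244 + 312) = 33491899/562 + 115556 = 98434371/562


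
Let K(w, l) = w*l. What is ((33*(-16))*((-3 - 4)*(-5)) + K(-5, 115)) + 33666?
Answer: 14611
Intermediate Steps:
K(w, l) = l*w
((33*(-16))*((-3 - 4)*(-5)) + K(-5, 115)) + 33666 = ((33*(-16))*((-3 - 4)*(-5)) + 115*(-5)) + 33666 = (-(-3696)*(-5) - 575) + 33666 = (-528*35 - 575) + 33666 = (-18480 - 575) + 33666 = -19055 + 33666 = 14611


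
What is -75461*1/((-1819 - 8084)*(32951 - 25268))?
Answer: 75461/76084749 ≈ 0.00099180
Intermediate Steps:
-75461*1/((-1819 - 8084)*(32951 - 25268)) = -75461/(7683*(-9903)) = -75461/(-76084749) = -75461*(-1/76084749) = 75461/76084749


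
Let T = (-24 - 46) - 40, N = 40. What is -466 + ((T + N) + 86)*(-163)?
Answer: -3074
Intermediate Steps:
T = -110 (T = -70 - 40 = -110)
-466 + ((T + N) + 86)*(-163) = -466 + ((-110 + 40) + 86)*(-163) = -466 + (-70 + 86)*(-163) = -466 + 16*(-163) = -466 - 2608 = -3074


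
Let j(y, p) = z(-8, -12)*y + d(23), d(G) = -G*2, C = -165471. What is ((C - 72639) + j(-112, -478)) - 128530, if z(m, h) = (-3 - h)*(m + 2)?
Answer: -360638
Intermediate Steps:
d(G) = -2*G
z(m, h) = (-3 - h)*(2 + m)
j(y, p) = -46 - 54*y (j(y, p) = (-6 - 3*(-8) - 2*(-12) - 1*(-12)*(-8))*y - 2*23 = (-6 + 24 + 24 - 96)*y - 46 = -54*y - 46 = -46 - 54*y)
((C - 72639) + j(-112, -478)) - 128530 = ((-165471 - 72639) + (-46 - 54*(-112))) - 128530 = (-238110 + (-46 + 6048)) - 128530 = (-238110 + 6002) - 128530 = -232108 - 128530 = -360638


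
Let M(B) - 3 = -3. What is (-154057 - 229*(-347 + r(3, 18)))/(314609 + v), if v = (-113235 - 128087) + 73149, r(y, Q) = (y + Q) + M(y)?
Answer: -79403/146436 ≈ -0.54224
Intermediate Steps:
M(B) = 0 (M(B) = 3 - 3 = 0)
r(y, Q) = Q + y (r(y, Q) = (y + Q) + 0 = (Q + y) + 0 = Q + y)
v = -168173 (v = -241322 + 73149 = -168173)
(-154057 - 229*(-347 + r(3, 18)))/(314609 + v) = (-154057 - 229*(-347 + (18 + 3)))/(314609 - 168173) = (-154057 - 229*(-347 + 21))/146436 = (-154057 - 229*(-326))*(1/146436) = (-154057 + 74654)*(1/146436) = -79403*1/146436 = -79403/146436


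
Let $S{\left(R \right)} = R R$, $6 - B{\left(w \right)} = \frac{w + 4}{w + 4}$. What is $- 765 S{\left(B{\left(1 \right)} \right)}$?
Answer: $-19125$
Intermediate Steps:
$B{\left(w \right)} = 5$ ($B{\left(w \right)} = 6 - \frac{w + 4}{w + 4} = 6 - \frac{4 + w}{4 + w} = 6 - 1 = 5$)
$S{\left(R \right)} = R^{2}$
$- 765 S{\left(B{\left(1 \right)} \right)} = - 765 \cdot 5^{2} = \left(-765\right) 25 = -19125$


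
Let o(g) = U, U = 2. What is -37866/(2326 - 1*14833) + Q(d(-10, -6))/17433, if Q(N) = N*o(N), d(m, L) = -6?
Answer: 73329766/24226059 ≈ 3.0269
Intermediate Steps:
o(g) = 2
Q(N) = 2*N (Q(N) = N*2 = 2*N)
-37866/(2326 - 1*14833) + Q(d(-10, -6))/17433 = -37866/(2326 - 1*14833) + (2*(-6))/17433 = -37866/(2326 - 14833) - 12*1/17433 = -37866/(-12507) - 4/5811 = -37866*(-1/12507) - 4/5811 = 12622/4169 - 4/5811 = 73329766/24226059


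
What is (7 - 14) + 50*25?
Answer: 1243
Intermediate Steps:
(7 - 14) + 50*25 = -7 + 1250 = 1243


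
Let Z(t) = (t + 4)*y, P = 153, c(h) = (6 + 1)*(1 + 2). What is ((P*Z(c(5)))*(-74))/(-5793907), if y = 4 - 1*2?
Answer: 566100/5793907 ≈ 0.097706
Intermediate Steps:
y = 2 (y = 4 - 2 = 2)
c(h) = 21 (c(h) = 7*3 = 21)
Z(t) = 8 + 2*t (Z(t) = (t + 4)*2 = (4 + t)*2 = 8 + 2*t)
((P*Z(c(5)))*(-74))/(-5793907) = ((153*(8 + 2*21))*(-74))/(-5793907) = ((153*(8 + 42))*(-74))*(-1/5793907) = ((153*50)*(-74))*(-1/5793907) = (7650*(-74))*(-1/5793907) = -566100*(-1/5793907) = 566100/5793907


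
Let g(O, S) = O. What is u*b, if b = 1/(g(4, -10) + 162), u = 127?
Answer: 127/166 ≈ 0.76506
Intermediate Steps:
b = 1/166 (b = 1/(4 + 162) = 1/166 ≈ 0.0060241)
u*b = 127*(1/166) = 127/166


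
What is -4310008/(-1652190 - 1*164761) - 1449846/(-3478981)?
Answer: 17628735081394/6321138006931 ≈ 2.7889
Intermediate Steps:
-4310008/(-1652190 - 1*164761) - 1449846/(-3478981) = -4310008/(-1652190 - 164761) - 1449846*(-1/3478981) = -4310008/(-1816951) + 1449846/3478981 = -4310008*(-1/1816951) + 1449846/3478981 = 4310008/1816951 + 1449846/3478981 = 17628735081394/6321138006931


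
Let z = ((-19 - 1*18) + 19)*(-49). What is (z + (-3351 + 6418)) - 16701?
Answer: -12752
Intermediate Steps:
z = 882 (z = ((-19 - 18) + 19)*(-49) = (-37 + 19)*(-49) = -18*(-49) = 882)
(z + (-3351 + 6418)) - 16701 = (882 + (-3351 + 6418)) - 16701 = (882 + 3067) - 16701 = 3949 - 16701 = -12752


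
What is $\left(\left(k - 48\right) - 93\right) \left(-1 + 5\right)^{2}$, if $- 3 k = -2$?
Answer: $- \frac{6736}{3} \approx -2245.3$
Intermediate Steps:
$k = \frac{2}{3}$ ($k = \left(- \frac{1}{3}\right) \left(-2\right) = \frac{2}{3} \approx 0.66667$)
$\left(\left(k - 48\right) - 93\right) \left(-1 + 5\right)^{2} = \left(\left(\frac{2}{3} - 48\right) - 93\right) \left(-1 + 5\right)^{2} = \left(\left(\frac{2}{3} - 48\right) - 93\right) 4^{2} = \left(- \frac{142}{3} - 93\right) 16 = \left(- \frac{421}{3}\right) 16 = - \frac{6736}{3}$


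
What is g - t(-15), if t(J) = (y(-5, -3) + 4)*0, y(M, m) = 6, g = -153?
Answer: -153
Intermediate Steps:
t(J) = 0 (t(J) = (6 + 4)*0 = 10*0 = 0)
g - t(-15) = -153 - 1*0 = -153 + 0 = -153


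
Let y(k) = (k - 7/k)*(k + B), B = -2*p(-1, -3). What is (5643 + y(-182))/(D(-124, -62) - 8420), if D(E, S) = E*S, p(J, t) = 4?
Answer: -43567/793 ≈ -54.939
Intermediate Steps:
B = -8 (B = -2*4 = -8)
y(k) = (-8 + k)*(k - 7/k) (y(k) = (k - 7/k)*(k - 8) = (k - 7/k)*(-8 + k) = (-8 + k)*(k - 7/k))
(5643 + y(-182))/(D(-124, -62) - 8420) = (5643 + (-7 + (-182)² - 8*(-182) + 56/(-182)))/(-124*(-62) - 8420) = (5643 + (-7 + 33124 + 1456 + 56*(-1/182)))/(7688 - 8420) = (5643 + (-7 + 33124 + 1456 - 4/13))/(-732) = (5643 + 449445/13)*(-1/732) = (522804/13)*(-1/732) = -43567/793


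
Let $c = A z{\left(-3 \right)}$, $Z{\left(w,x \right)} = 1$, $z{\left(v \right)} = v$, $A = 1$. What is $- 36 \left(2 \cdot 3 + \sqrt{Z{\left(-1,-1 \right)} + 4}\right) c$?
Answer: $648 + 108 \sqrt{5} \approx 889.5$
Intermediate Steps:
$c = -3$ ($c = 1 \left(-3\right) = -3$)
$- 36 \left(2 \cdot 3 + \sqrt{Z{\left(-1,-1 \right)} + 4}\right) c = - 36 \left(2 \cdot 3 + \sqrt{1 + 4}\right) \left(-3\right) = - 36 \left(6 + \sqrt{5}\right) \left(-3\right) = \left(-216 - 36 \sqrt{5}\right) \left(-3\right) = 648 + 108 \sqrt{5}$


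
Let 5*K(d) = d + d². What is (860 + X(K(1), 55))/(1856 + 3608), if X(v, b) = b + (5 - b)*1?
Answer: 865/5464 ≈ 0.15831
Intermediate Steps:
K(d) = d/5 + d²/5 (K(d) = (d + d²)/5 = d/5 + d²/5)
X(v, b) = 5 (X(v, b) = b + (5 - b) = 5)
(860 + X(K(1), 55))/(1856 + 3608) = (860 + 5)/(1856 + 3608) = 865/5464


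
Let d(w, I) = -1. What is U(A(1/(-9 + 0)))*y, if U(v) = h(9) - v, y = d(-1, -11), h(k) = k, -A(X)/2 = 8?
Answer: -25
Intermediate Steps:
A(X) = -16 (A(X) = -2*8 = -16)
y = -1
U(v) = 9 - v
U(A(1/(-9 + 0)))*y = (9 - 1*(-16))*(-1) = (9 + 16)*(-1) = 25*(-1) = -25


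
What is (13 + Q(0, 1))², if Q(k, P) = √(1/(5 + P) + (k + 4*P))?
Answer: 1039/6 + 65*√6/3 ≈ 226.24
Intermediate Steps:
Q(k, P) = √(k + 1/(5 + P) + 4*P)
(13 + Q(0, 1))² = (13 + √((1 + (5 + 1)*(0 + 4*1))/(5 + 1)))² = (13 + √((1 + 6*(0 + 4))/6))² = (13 + √((1 + 6*4)/6))² = (13 + √((1 + 24)/6))² = (13 + √((⅙)*25))² = (13 + √(25/6))² = (13 + 5*√6/6)²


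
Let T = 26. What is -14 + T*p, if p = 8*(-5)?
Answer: -1054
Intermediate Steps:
p = -40
-14 + T*p = -14 + 26*(-40) = -14 - 1040 = -1054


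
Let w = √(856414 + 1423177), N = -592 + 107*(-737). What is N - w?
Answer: -79451 - √2279591 ≈ -80961.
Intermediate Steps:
N = -79451 (N = -592 - 78859 = -79451)
w = √2279591 ≈ 1509.8
N - w = -79451 - √2279591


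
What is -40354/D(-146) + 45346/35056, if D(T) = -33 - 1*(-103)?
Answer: -50409843/87640 ≈ -575.19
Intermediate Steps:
D(T) = 70 (D(T) = -33 + 103 = 70)
-40354/D(-146) + 45346/35056 = -40354/70 + 45346/35056 = -40354*1/70 + 45346*(1/35056) = -20177/35 + 3239/2504 = -50409843/87640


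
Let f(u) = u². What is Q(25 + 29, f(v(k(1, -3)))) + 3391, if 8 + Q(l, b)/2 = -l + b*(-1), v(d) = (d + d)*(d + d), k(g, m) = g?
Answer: 3235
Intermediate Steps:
v(d) = 4*d² (v(d) = (2*d)*(2*d) = 4*d²)
Q(l, b) = -16 - 2*b - 2*l (Q(l, b) = -16 + 2*(-l + b*(-1)) = -16 + 2*(-l - b) = -16 + 2*(-b - l) = -16 + (-2*b - 2*l) = -16 - 2*b - 2*l)
Q(25 + 29, f(v(k(1, -3)))) + 3391 = (-16 - 2*(4*1²)² - 2*(25 + 29)) + 3391 = (-16 - 2*(4*1)² - 2*54) + 3391 = (-16 - 2*4² - 108) + 3391 = (-16 - 2*16 - 108) + 3391 = (-16 - 32 - 108) + 3391 = -156 + 3391 = 3235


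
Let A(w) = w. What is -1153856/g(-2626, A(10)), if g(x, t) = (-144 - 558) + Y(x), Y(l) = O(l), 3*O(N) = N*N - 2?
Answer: -432696/861721 ≈ -0.50213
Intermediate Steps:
O(N) = -2/3 + N**2/3 (O(N) = (N*N - 2)/3 = (N**2 - 2)/3 = (-2 + N**2)/3 = -2/3 + N**2/3)
Y(l) = -2/3 + l**2/3
g(x, t) = -2108/3 + x**2/3 (g(x, t) = (-144 - 558) + (-2/3 + x**2/3) = -702 + (-2/3 + x**2/3) = -2108/3 + x**2/3)
-1153856/g(-2626, A(10)) = -1153856/(-2108/3 + (1/3)*(-2626)**2) = -1153856/(-2108/3 + (1/3)*6895876) = -1153856/(-2108/3 + 6895876/3) = -1153856/6893768/3 = -1153856*3/6893768 = -432696/861721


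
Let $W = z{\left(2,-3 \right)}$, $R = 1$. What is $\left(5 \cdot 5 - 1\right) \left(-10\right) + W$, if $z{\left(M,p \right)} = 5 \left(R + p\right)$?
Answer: $-250$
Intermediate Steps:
$z{\left(M,p \right)} = 5 + 5 p$ ($z{\left(M,p \right)} = 5 \left(1 + p\right) = 5 + 5 p$)
$W = -10$ ($W = 5 + 5 \left(-3\right) = 5 - 15 = -10$)
$\left(5 \cdot 5 - 1\right) \left(-10\right) + W = \left(5 \cdot 5 - 1\right) \left(-10\right) - 10 = \left(25 - 1\right) \left(-10\right) - 10 = 24 \left(-10\right) - 10 = -240 - 10 = -250$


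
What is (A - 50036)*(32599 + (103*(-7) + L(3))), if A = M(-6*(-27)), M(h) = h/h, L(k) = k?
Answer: -1595165835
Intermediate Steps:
M(h) = 1
A = 1
(A - 50036)*(32599 + (103*(-7) + L(3))) = (1 - 50036)*(32599 + (103*(-7) + 3)) = -50035*(32599 + (-721 + 3)) = -50035*(32599 - 718) = -50035*31881 = -1595165835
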